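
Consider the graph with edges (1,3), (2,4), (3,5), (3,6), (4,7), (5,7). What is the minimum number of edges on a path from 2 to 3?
4 (path: 2 -> 4 -> 7 -> 5 -> 3, 4 edges)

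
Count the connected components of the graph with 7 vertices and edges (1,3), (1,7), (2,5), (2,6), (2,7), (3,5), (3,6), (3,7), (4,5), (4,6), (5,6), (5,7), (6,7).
1 (components: {1, 2, 3, 4, 5, 6, 7})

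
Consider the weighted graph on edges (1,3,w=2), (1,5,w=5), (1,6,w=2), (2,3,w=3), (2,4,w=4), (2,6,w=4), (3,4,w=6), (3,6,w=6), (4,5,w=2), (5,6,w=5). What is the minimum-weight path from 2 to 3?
3 (path: 2 -> 3; weights 3 = 3)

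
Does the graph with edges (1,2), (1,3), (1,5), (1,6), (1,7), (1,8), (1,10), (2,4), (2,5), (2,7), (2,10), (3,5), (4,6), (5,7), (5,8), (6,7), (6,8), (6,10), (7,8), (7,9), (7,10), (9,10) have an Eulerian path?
No (6 vertices have odd degree: {1, 2, 5, 6, 7, 10}; Eulerian path requires 0 or 2)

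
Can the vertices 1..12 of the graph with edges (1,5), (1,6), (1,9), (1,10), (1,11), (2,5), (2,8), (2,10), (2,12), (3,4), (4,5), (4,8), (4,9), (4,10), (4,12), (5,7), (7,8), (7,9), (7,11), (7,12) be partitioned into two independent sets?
Yes. Partition: {1, 2, 4, 7}, {3, 5, 6, 8, 9, 10, 11, 12}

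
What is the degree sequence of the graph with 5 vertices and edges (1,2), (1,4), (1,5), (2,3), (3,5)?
[3, 2, 2, 2, 1] (degrees: deg(1)=3, deg(2)=2, deg(3)=2, deg(4)=1, deg(5)=2)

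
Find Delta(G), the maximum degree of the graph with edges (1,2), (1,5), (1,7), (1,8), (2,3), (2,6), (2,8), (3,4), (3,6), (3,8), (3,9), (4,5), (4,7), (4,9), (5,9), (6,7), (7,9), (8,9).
5 (attained at vertices 3, 9)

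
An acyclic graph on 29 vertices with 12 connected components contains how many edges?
17 (Each of the 12 component trees on V_i vertices has V_i - 1 edges; summing gives V - C = 29 - 12 = 17)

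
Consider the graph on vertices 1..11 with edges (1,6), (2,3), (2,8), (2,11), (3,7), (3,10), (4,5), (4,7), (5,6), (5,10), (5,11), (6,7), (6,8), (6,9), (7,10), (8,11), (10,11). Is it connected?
Yes (BFS from 1 visits [1, 6, 5, 7, 8, 9, 4, 10, 11, 3, 2] — all 11 vertices reached)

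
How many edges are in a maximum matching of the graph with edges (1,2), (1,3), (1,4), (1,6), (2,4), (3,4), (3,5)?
3 (matching: (1,6), (2,4), (3,5); upper bound floor(n/2) = floor(6/2) = 3)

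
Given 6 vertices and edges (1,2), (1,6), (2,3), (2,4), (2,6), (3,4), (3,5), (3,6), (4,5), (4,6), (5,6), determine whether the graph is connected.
Yes (BFS from 1 visits [1, 2, 6, 3, 4, 5] — all 6 vertices reached)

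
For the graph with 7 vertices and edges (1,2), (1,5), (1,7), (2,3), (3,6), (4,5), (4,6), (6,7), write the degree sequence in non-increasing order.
[3, 3, 2, 2, 2, 2, 2] (degrees: deg(1)=3, deg(2)=2, deg(3)=2, deg(4)=2, deg(5)=2, deg(6)=3, deg(7)=2)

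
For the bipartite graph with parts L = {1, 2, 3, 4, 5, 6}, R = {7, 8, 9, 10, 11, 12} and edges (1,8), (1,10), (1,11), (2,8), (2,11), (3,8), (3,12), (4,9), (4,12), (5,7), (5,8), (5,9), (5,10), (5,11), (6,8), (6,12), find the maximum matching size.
6 (matching: (1,10), (2,11), (3,12), (4,9), (5,7), (6,8); upper bound min(|L|,|R|) = min(6,6) = 6)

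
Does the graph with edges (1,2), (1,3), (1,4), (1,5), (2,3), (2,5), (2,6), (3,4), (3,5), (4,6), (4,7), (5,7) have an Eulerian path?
Yes — and in fact it has an Eulerian circuit (the graph is connected and all 7 vertices have even degree)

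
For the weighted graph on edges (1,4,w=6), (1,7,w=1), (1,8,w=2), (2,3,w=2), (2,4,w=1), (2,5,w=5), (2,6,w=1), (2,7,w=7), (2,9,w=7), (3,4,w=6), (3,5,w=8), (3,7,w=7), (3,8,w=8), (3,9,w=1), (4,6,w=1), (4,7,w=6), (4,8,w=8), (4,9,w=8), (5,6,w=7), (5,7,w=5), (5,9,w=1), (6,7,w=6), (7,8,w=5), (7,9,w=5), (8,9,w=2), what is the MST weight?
11 (MST edges: (1,7,w=1), (1,8,w=2), (2,3,w=2), (2,4,w=1), (2,6,w=1), (3,9,w=1), (5,9,w=1), (8,9,w=2); sum of weights 1 + 2 + 2 + 1 + 1 + 1 + 1 + 2 = 11)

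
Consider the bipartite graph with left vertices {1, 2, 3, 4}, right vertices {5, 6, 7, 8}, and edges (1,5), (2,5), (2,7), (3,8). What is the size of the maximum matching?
3 (matching: (1,5), (2,7), (3,8); upper bound min(|L|,|R|) = min(4,4) = 4)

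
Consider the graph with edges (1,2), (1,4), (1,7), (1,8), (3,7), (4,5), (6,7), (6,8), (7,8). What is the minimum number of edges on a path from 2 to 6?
3 (path: 2 -> 1 -> 7 -> 6, 3 edges)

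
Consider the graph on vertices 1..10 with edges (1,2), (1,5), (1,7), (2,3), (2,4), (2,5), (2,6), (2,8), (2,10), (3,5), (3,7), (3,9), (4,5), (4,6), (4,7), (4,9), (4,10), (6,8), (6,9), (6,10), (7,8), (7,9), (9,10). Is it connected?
Yes (BFS from 1 visits [1, 2, 5, 7, 3, 4, 6, 8, 10, 9] — all 10 vertices reached)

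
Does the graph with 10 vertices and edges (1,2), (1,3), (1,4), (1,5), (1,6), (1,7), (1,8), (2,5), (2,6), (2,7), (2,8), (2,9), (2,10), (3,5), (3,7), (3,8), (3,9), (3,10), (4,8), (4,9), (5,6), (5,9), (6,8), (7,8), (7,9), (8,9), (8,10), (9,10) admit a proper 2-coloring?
No (odd cycle of length 3: 7 -> 1 -> 8 -> 7)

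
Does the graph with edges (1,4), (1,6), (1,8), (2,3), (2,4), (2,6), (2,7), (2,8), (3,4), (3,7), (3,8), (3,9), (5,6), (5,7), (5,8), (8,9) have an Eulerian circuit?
No (8 vertices have odd degree: {1, 2, 3, 4, 5, 6, 7, 8}; Eulerian circuit requires 0)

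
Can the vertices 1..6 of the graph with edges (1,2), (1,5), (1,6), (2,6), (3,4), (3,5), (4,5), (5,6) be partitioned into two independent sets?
No (odd cycle of length 3: 6 -> 1 -> 5 -> 6)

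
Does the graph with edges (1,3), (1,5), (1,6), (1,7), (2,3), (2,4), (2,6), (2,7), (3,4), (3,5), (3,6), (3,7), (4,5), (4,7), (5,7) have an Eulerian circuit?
No (2 vertices have odd degree: {6, 7}; Eulerian circuit requires 0)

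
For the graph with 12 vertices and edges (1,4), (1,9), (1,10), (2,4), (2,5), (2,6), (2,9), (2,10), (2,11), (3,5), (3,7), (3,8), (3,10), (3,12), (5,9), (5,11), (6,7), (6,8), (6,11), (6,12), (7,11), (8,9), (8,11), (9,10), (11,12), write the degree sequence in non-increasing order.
[6, 6, 5, 5, 5, 4, 4, 4, 3, 3, 3, 2] (degrees: deg(1)=3, deg(2)=6, deg(3)=5, deg(4)=2, deg(5)=4, deg(6)=5, deg(7)=3, deg(8)=4, deg(9)=5, deg(10)=4, deg(11)=6, deg(12)=3)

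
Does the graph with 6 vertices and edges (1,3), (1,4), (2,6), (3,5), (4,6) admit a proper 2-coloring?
Yes. Partition: {1, 5, 6}, {2, 3, 4}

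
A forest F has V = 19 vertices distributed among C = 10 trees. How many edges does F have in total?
9 (Each of the 10 component trees on V_i vertices has V_i - 1 edges; summing gives V - C = 19 - 10 = 9)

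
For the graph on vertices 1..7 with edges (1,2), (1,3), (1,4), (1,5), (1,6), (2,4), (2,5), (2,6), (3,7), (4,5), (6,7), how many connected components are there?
1 (components: {1, 2, 3, 4, 5, 6, 7})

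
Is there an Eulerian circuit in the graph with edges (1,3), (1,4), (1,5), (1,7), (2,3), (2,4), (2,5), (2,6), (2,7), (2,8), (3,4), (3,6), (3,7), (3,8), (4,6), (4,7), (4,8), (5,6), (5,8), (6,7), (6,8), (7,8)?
Yes (the graph is connected and all 8 vertices have even degree)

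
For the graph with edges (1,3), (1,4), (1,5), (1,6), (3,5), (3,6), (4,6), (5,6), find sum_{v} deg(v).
16 (handshake: sum of degrees = 2|E| = 2 x 8 = 16)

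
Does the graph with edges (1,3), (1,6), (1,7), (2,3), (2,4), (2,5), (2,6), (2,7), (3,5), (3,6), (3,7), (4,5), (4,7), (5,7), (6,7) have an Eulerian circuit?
No (4 vertices have odd degree: {1, 2, 3, 4}; Eulerian circuit requires 0)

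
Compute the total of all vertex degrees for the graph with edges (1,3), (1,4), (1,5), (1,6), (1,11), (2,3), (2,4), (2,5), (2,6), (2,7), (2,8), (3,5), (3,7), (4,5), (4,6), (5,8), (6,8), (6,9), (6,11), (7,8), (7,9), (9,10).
44 (handshake: sum of degrees = 2|E| = 2 x 22 = 44)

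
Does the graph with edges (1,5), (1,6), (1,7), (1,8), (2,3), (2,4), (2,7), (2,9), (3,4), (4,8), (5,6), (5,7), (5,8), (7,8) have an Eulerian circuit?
No (2 vertices have odd degree: {4, 9}; Eulerian circuit requires 0)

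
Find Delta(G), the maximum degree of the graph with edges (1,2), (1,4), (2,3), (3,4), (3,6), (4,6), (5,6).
3 (attained at vertices 3, 4, 6)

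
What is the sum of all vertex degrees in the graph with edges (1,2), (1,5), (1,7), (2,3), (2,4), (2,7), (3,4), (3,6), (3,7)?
18 (handshake: sum of degrees = 2|E| = 2 x 9 = 18)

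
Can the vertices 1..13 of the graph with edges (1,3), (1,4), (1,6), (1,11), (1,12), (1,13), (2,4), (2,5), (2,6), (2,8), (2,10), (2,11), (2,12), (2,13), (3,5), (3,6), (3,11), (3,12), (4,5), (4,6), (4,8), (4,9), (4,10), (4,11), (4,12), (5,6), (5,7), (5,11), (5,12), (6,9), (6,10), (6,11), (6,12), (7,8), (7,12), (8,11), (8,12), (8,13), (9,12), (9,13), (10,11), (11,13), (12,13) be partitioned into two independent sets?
No (odd cycle of length 3: 3 -> 1 -> 12 -> 3)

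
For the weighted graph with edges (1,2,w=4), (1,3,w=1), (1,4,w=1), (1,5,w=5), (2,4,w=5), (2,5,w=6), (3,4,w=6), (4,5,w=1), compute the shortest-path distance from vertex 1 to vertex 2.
4 (path: 1 -> 2; weights 4 = 4)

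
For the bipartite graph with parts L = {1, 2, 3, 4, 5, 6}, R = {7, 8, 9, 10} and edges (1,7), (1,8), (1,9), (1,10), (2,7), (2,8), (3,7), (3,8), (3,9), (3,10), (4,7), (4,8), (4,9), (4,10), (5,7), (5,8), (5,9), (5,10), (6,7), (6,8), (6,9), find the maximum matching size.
4 (matching: (1,10), (2,8), (3,9), (4,7); upper bound min(|L|,|R|) = min(6,4) = 4)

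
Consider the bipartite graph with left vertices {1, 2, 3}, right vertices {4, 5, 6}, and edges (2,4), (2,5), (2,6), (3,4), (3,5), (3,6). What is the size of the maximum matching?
2 (matching: (2,6), (3,5); upper bound min(|L|,|R|) = min(3,3) = 3)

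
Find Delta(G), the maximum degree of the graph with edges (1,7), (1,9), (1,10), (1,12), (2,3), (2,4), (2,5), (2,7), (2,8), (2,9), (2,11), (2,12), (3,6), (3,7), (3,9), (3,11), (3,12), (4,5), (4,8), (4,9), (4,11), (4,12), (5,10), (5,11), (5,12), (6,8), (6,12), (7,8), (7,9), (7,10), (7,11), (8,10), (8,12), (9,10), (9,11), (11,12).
8 (attained at vertices 2, 12)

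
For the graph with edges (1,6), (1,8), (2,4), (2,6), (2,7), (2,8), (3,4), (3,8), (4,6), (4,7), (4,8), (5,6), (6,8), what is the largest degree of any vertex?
5 (attained at vertices 4, 6, 8)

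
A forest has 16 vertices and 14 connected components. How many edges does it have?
2 (Each of the 14 component trees on V_i vertices has V_i - 1 edges; summing gives V - C = 16 - 14 = 2)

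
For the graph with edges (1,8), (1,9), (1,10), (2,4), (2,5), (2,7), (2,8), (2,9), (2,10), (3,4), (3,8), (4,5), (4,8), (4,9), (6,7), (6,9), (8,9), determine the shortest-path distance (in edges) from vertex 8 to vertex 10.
2 (path: 8 -> 2 -> 10, 2 edges)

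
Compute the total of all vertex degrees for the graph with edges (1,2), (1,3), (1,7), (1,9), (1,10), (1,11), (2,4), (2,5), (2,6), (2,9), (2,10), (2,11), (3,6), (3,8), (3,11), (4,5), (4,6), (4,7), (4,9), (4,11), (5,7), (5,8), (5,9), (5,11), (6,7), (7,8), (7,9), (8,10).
56 (handshake: sum of degrees = 2|E| = 2 x 28 = 56)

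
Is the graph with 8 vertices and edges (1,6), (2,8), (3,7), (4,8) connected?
No, it has 4 components: {1, 6}, {2, 4, 8}, {3, 7}, {5}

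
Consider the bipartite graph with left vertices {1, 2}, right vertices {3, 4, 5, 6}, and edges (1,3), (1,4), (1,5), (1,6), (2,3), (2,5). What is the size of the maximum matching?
2 (matching: (1,6), (2,5); upper bound min(|L|,|R|) = min(2,4) = 2)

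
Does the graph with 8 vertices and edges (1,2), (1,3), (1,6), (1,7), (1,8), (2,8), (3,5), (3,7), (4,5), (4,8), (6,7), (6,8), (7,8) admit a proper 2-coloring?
No (odd cycle of length 3: 3 -> 1 -> 7 -> 3)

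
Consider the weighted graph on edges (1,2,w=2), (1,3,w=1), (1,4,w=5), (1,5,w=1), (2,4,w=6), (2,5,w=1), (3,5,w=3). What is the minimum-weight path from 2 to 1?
2 (path: 2 -> 1; weights 2 = 2)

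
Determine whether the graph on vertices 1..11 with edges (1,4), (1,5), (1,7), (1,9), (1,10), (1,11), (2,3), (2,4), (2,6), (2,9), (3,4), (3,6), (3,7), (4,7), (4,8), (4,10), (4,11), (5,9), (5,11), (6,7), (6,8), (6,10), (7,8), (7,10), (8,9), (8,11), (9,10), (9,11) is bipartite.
No (odd cycle of length 3: 4 -> 1 -> 7 -> 4)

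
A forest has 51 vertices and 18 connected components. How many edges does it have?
33 (Each of the 18 component trees on V_i vertices has V_i - 1 edges; summing gives V - C = 51 - 18 = 33)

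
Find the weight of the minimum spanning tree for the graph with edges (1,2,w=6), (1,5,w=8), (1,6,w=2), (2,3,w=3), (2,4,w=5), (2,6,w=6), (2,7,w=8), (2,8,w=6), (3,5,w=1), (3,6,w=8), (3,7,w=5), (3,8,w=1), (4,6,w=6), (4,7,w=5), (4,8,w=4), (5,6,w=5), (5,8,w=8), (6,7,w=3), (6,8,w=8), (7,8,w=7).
19 (MST edges: (1,6,w=2), (2,3,w=3), (3,5,w=1), (3,7,w=5), (3,8,w=1), (4,8,w=4), (6,7,w=3); sum of weights 2 + 3 + 1 + 5 + 1 + 4 + 3 = 19)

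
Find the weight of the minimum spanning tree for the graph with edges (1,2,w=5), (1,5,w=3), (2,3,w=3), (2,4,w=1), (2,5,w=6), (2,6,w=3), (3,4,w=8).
15 (MST edges: (1,2,w=5), (1,5,w=3), (2,3,w=3), (2,4,w=1), (2,6,w=3); sum of weights 5 + 3 + 3 + 1 + 3 = 15)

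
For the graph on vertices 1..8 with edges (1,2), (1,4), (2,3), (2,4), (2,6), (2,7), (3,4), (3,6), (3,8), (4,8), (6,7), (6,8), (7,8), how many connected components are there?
2 (components: {1, 2, 3, 4, 6, 7, 8}, {5})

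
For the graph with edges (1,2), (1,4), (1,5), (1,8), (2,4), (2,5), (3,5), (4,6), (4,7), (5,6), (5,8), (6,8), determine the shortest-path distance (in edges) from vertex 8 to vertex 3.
2 (path: 8 -> 5 -> 3, 2 edges)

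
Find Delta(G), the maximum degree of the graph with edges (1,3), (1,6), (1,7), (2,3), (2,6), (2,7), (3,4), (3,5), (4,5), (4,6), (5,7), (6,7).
4 (attained at vertices 3, 6, 7)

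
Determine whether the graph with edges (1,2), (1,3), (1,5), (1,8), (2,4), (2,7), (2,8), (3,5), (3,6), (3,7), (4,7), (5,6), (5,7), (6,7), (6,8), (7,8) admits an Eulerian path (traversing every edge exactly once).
Yes — and in fact it has an Eulerian circuit (the graph is connected and all 8 vertices have even degree)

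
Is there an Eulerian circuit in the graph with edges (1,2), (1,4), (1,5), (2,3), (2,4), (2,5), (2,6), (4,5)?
No (6 vertices have odd degree: {1, 2, 3, 4, 5, 6}; Eulerian circuit requires 0)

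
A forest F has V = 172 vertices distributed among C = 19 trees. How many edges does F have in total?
153 (Each of the 19 component trees on V_i vertices has V_i - 1 edges; summing gives V - C = 172 - 19 = 153)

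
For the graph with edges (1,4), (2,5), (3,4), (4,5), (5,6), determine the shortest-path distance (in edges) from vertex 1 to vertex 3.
2 (path: 1 -> 4 -> 3, 2 edges)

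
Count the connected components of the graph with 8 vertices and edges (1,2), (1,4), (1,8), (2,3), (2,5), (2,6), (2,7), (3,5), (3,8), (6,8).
1 (components: {1, 2, 3, 4, 5, 6, 7, 8})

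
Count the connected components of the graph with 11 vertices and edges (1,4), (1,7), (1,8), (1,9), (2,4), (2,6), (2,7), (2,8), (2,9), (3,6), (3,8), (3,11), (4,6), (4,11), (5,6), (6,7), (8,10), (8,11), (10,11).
1 (components: {1, 2, 3, 4, 5, 6, 7, 8, 9, 10, 11})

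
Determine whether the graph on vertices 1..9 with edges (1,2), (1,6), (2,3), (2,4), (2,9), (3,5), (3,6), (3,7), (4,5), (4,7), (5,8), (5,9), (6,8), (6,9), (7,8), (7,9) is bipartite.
Yes. Partition: {1, 3, 4, 8, 9}, {2, 5, 6, 7}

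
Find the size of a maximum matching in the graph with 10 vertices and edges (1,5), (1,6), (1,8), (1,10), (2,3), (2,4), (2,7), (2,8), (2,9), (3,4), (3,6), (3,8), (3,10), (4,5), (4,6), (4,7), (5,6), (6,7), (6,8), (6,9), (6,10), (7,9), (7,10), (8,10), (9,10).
5 (matching: (1,8), (2,3), (4,5), (6,10), (7,9); upper bound floor(n/2) = floor(10/2) = 5)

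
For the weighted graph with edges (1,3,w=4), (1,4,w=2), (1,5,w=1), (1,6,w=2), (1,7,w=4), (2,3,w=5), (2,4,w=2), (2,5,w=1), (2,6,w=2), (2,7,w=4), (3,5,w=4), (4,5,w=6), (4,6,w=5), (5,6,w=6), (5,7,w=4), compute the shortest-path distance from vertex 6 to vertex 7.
6 (path: 6 -> 1 -> 7; weights 2 + 4 = 6)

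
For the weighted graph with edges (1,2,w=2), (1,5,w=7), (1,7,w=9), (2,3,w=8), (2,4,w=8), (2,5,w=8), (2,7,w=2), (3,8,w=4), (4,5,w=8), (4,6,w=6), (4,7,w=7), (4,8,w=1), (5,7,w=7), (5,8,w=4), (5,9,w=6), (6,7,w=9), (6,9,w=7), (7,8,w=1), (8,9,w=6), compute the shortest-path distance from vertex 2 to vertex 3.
7 (path: 2 -> 7 -> 8 -> 3; weights 2 + 1 + 4 = 7)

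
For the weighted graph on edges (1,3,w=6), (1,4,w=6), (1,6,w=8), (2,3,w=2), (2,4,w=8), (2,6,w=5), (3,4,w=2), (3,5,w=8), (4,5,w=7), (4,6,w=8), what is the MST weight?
22 (MST edges: (1,4,w=6), (2,3,w=2), (2,6,w=5), (3,4,w=2), (4,5,w=7); sum of weights 6 + 2 + 5 + 2 + 7 = 22)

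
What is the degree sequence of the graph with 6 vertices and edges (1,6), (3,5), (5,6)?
[2, 2, 1, 1, 0, 0] (degrees: deg(1)=1, deg(2)=0, deg(3)=1, deg(4)=0, deg(5)=2, deg(6)=2)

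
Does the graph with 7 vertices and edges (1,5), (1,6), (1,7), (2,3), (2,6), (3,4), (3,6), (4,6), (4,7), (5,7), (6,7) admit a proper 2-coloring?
No (odd cycle of length 3: 6 -> 1 -> 7 -> 6)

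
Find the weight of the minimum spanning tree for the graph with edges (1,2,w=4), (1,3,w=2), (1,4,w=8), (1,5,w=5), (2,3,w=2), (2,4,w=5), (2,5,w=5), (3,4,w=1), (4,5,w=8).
10 (MST edges: (1,3,w=2), (1,5,w=5), (2,3,w=2), (3,4,w=1); sum of weights 2 + 5 + 2 + 1 = 10)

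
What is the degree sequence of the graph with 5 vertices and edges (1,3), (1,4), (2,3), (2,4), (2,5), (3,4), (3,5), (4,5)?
[4, 4, 3, 3, 2] (degrees: deg(1)=2, deg(2)=3, deg(3)=4, deg(4)=4, deg(5)=3)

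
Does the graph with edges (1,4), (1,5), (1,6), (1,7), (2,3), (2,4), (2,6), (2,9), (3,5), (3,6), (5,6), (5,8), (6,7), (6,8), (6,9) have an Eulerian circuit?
No (2 vertices have odd degree: {3, 6}; Eulerian circuit requires 0)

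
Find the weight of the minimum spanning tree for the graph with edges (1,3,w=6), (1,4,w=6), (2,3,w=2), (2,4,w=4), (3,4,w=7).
12 (MST edges: (1,4,w=6), (2,3,w=2), (2,4,w=4); sum of weights 6 + 2 + 4 = 12)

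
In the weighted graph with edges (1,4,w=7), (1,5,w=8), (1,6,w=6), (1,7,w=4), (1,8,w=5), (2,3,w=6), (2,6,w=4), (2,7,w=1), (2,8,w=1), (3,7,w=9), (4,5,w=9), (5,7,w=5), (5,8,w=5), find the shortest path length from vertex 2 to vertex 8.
1 (path: 2 -> 8; weights 1 = 1)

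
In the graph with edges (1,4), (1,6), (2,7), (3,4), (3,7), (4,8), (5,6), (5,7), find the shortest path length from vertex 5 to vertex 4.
3 (path: 5 -> 7 -> 3 -> 4, 3 edges)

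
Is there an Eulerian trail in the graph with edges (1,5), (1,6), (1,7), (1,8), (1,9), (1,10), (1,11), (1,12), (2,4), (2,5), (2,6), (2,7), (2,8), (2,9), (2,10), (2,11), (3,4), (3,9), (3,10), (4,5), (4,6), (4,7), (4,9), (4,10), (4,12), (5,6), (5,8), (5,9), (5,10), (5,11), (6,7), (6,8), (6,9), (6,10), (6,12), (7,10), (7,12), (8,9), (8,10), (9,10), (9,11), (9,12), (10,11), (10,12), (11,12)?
No (4 vertices have odd degree: {3, 6, 10, 12}; Eulerian path requires 0 or 2)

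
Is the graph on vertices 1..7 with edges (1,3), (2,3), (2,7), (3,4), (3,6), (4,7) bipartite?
Yes. Partition: {1, 2, 4, 5, 6}, {3, 7}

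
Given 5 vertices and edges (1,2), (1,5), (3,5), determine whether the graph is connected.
No, it has 2 components: {1, 2, 3, 5}, {4}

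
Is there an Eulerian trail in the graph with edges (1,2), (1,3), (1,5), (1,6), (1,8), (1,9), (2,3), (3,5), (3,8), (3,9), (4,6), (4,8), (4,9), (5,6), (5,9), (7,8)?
No (4 vertices have odd degree: {3, 4, 6, 7}; Eulerian path requires 0 or 2)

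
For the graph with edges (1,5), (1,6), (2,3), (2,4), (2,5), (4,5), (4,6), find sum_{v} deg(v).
14 (handshake: sum of degrees = 2|E| = 2 x 7 = 14)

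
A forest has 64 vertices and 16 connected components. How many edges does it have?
48 (Each of the 16 component trees on V_i vertices has V_i - 1 edges; summing gives V - C = 64 - 16 = 48)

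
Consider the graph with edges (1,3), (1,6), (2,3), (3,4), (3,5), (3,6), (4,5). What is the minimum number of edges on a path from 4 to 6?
2 (path: 4 -> 3 -> 6, 2 edges)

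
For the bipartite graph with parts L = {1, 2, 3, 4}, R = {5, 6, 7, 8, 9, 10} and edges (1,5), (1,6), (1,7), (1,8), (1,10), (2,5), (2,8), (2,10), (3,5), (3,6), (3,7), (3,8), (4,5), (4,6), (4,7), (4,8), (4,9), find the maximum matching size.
4 (matching: (1,10), (2,8), (3,7), (4,9); upper bound min(|L|,|R|) = min(4,6) = 4)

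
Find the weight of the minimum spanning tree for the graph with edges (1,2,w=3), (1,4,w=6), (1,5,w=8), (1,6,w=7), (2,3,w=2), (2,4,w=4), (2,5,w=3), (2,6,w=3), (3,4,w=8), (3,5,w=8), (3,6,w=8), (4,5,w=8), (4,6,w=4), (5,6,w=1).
13 (MST edges: (1,2,w=3), (2,3,w=2), (2,4,w=4), (2,5,w=3), (5,6,w=1); sum of weights 3 + 2 + 4 + 3 + 1 = 13)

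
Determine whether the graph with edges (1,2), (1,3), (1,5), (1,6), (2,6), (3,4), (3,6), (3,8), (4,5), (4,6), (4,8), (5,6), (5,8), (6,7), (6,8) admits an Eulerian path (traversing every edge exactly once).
Yes (the graph is connected and exactly 2 vertices have odd degree: {6, 7}; any Eulerian path must start and end at those)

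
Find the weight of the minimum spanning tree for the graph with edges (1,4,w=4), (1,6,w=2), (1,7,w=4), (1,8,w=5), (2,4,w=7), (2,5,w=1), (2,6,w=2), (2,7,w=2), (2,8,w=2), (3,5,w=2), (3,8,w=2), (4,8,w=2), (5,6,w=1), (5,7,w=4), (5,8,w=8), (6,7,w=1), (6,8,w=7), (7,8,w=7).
11 (MST edges: (1,6,w=2), (2,5,w=1), (2,8,w=2), (3,5,w=2), (4,8,w=2), (5,6,w=1), (6,7,w=1); sum of weights 2 + 1 + 2 + 2 + 2 + 1 + 1 = 11)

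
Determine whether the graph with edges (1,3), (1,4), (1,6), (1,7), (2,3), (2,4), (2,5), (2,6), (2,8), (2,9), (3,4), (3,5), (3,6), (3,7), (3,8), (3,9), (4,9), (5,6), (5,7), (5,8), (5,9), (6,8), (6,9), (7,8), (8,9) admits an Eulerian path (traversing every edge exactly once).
Yes — and in fact it has an Eulerian circuit (the graph is connected and all 9 vertices have even degree)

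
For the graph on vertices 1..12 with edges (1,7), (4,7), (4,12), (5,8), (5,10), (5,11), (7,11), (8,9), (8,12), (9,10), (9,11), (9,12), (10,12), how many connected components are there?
4 (components: {1, 4, 5, 7, 8, 9, 10, 11, 12}, {2}, {3}, {6})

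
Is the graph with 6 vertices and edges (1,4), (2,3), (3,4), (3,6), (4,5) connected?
Yes (BFS from 1 visits [1, 4, 3, 5, 2, 6] — all 6 vertices reached)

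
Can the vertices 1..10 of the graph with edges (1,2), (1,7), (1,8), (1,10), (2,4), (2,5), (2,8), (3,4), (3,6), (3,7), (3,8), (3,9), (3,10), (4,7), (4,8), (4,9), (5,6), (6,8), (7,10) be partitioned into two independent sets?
No (odd cycle of length 3: 8 -> 1 -> 2 -> 8)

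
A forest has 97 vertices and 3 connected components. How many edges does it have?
94 (Each of the 3 component trees on V_i vertices has V_i - 1 edges; summing gives V - C = 97 - 3 = 94)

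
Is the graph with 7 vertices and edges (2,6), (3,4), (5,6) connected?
No, it has 4 components: {1}, {2, 5, 6}, {3, 4}, {7}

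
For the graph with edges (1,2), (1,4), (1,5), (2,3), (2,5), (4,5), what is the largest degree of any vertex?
3 (attained at vertices 1, 2, 5)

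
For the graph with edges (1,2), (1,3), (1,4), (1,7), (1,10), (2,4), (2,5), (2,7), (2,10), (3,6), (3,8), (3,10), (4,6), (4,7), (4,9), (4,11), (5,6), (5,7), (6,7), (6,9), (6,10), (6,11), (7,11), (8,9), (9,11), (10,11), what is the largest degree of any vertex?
7 (attained at vertex 6)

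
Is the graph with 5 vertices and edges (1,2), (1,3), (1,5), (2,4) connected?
Yes (BFS from 1 visits [1, 2, 3, 5, 4] — all 5 vertices reached)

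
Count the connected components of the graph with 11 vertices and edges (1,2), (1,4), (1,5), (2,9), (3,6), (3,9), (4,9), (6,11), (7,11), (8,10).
2 (components: {1, 2, 3, 4, 5, 6, 7, 9, 11}, {8, 10})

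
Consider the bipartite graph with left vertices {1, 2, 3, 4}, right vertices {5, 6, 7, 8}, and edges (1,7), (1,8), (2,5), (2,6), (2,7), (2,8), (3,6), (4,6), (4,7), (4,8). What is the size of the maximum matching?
4 (matching: (1,8), (2,5), (3,6), (4,7); upper bound min(|L|,|R|) = min(4,4) = 4)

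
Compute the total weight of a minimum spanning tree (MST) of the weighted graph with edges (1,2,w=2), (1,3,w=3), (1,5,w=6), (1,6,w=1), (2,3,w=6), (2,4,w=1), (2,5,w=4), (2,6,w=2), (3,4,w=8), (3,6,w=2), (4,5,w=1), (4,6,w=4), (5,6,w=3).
7 (MST edges: (1,2,w=2), (1,6,w=1), (2,4,w=1), (3,6,w=2), (4,5,w=1); sum of weights 2 + 1 + 1 + 2 + 1 = 7)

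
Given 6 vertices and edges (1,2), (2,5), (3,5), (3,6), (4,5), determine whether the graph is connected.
Yes (BFS from 1 visits [1, 2, 5, 3, 4, 6] — all 6 vertices reached)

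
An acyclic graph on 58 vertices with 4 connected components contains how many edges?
54 (Each of the 4 component trees on V_i vertices has V_i - 1 edges; summing gives V - C = 58 - 4 = 54)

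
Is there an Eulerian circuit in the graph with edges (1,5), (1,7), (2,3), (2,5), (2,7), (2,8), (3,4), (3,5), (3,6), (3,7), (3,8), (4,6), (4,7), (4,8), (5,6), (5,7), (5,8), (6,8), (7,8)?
Yes (the graph is connected and all 8 vertices have even degree)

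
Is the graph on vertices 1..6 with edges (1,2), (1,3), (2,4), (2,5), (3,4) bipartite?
Yes. Partition: {1, 4, 5, 6}, {2, 3}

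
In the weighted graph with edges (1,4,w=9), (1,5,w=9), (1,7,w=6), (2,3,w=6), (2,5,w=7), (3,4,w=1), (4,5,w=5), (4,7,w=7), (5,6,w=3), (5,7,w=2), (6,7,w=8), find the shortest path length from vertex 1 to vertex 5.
8 (path: 1 -> 7 -> 5; weights 6 + 2 = 8)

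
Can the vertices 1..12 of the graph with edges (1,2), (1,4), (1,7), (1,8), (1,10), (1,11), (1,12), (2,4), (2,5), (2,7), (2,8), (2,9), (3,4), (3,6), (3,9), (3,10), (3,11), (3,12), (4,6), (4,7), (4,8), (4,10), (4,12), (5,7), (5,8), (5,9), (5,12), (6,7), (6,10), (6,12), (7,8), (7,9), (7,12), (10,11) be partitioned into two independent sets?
No (odd cycle of length 3: 12 -> 1 -> 4 -> 12)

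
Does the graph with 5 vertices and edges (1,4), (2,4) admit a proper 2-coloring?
Yes. Partition: {1, 2, 3, 5}, {4}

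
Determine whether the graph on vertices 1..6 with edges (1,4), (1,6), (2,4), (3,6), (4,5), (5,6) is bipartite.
Yes. Partition: {1, 2, 3, 5}, {4, 6}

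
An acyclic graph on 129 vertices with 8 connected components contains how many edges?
121 (Each of the 8 component trees on V_i vertices has V_i - 1 edges; summing gives V - C = 129 - 8 = 121)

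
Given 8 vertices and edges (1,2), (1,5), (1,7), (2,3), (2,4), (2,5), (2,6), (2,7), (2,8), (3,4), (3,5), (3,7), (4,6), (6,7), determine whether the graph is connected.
Yes (BFS from 1 visits [1, 2, 5, 7, 3, 4, 6, 8] — all 8 vertices reached)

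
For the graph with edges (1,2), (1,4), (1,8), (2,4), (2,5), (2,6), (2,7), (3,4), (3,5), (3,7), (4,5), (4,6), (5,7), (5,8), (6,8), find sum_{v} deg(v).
30 (handshake: sum of degrees = 2|E| = 2 x 15 = 30)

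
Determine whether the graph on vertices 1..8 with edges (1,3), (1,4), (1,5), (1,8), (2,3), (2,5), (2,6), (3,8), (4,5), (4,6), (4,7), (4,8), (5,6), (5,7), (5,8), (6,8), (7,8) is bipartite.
No (odd cycle of length 3: 8 -> 1 -> 3 -> 8)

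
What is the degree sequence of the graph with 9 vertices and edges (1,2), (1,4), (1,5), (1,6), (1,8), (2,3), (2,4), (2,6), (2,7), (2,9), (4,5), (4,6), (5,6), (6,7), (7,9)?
[6, 5, 5, 4, 3, 3, 2, 1, 1] (degrees: deg(1)=5, deg(2)=6, deg(3)=1, deg(4)=4, deg(5)=3, deg(6)=5, deg(7)=3, deg(8)=1, deg(9)=2)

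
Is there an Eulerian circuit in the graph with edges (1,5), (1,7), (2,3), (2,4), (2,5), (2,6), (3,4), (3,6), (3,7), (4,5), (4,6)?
No (2 vertices have odd degree: {5, 6}; Eulerian circuit requires 0)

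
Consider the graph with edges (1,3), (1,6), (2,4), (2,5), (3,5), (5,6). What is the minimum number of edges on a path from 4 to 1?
4 (path: 4 -> 2 -> 5 -> 3 -> 1, 4 edges)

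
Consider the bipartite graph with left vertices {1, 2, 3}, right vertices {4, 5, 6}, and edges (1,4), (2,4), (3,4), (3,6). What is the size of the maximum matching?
2 (matching: (1,4), (3,6); upper bound min(|L|,|R|) = min(3,3) = 3)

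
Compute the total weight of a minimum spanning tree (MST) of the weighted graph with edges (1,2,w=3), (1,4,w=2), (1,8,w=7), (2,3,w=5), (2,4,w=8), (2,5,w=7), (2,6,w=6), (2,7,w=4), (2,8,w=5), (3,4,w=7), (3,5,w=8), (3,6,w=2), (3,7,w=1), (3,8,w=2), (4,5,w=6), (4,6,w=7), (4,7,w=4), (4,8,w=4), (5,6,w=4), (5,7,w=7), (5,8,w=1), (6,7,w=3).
15 (MST edges: (1,2,w=3), (1,4,w=2), (2,7,w=4), (3,6,w=2), (3,7,w=1), (3,8,w=2), (5,8,w=1); sum of weights 3 + 2 + 4 + 2 + 1 + 2 + 1 = 15)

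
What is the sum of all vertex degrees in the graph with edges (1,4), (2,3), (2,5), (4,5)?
8 (handshake: sum of degrees = 2|E| = 2 x 4 = 8)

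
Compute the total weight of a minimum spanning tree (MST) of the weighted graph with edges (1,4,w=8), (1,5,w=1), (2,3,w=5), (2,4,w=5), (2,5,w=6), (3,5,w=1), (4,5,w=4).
11 (MST edges: (1,5,w=1), (2,3,w=5), (3,5,w=1), (4,5,w=4); sum of weights 1 + 5 + 1 + 4 = 11)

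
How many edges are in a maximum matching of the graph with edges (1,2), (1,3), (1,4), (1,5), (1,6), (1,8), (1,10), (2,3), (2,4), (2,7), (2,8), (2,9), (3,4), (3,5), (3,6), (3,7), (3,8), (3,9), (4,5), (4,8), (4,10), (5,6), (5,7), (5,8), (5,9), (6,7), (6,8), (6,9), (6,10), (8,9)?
5 (matching: (1,8), (2,7), (3,9), (4,5), (6,10); upper bound floor(n/2) = floor(10/2) = 5)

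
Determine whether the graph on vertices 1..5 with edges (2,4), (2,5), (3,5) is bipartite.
Yes. Partition: {1, 2, 3}, {4, 5}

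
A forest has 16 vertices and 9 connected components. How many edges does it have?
7 (Each of the 9 component trees on V_i vertices has V_i - 1 edges; summing gives V - C = 16 - 9 = 7)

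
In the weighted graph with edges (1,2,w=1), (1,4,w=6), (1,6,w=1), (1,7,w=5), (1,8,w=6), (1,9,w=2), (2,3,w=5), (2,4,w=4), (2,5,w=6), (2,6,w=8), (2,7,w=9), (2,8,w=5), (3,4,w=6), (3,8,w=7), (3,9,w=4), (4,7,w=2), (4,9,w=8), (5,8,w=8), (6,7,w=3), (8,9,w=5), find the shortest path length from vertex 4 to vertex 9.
7 (path: 4 -> 2 -> 1 -> 9; weights 4 + 1 + 2 = 7)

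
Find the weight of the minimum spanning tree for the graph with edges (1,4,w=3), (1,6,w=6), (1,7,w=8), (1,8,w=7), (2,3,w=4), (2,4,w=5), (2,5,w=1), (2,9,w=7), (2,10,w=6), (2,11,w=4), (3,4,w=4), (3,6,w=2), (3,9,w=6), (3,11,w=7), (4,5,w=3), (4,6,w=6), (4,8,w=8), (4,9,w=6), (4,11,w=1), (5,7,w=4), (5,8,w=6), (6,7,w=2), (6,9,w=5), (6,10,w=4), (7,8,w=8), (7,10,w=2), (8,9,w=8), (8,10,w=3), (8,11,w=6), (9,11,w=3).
24 (MST edges: (1,4,w=3), (2,3,w=4), (2,5,w=1), (3,6,w=2), (4,5,w=3), (4,11,w=1), (6,7,w=2), (7,10,w=2), (8,10,w=3), (9,11,w=3); sum of weights 3 + 4 + 1 + 2 + 3 + 1 + 2 + 2 + 3 + 3 = 24)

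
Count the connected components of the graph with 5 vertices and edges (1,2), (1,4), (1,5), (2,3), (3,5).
1 (components: {1, 2, 3, 4, 5})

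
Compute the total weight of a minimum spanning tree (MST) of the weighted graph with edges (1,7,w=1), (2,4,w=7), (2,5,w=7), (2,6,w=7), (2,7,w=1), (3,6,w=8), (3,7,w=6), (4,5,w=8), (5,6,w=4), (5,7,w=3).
22 (MST edges: (1,7,w=1), (2,4,w=7), (2,7,w=1), (3,7,w=6), (5,6,w=4), (5,7,w=3); sum of weights 1 + 7 + 1 + 6 + 4 + 3 = 22)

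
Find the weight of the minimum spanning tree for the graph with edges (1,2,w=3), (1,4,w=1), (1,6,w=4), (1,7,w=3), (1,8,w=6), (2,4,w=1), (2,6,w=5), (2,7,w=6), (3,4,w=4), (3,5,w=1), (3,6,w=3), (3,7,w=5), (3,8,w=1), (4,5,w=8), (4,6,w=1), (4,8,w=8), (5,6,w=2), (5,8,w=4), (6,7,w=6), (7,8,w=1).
8 (MST edges: (1,4,w=1), (2,4,w=1), (3,5,w=1), (3,8,w=1), (4,6,w=1), (5,6,w=2), (7,8,w=1); sum of weights 1 + 1 + 1 + 1 + 1 + 2 + 1 = 8)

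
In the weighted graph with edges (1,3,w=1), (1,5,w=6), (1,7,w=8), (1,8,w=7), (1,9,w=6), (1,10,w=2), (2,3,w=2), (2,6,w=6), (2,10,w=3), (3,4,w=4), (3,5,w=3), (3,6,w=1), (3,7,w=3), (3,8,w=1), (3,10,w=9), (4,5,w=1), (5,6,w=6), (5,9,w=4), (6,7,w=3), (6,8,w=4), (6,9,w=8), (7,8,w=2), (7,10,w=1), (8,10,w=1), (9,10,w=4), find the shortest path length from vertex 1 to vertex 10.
2 (path: 1 -> 10; weights 2 = 2)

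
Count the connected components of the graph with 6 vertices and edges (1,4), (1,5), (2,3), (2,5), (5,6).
1 (components: {1, 2, 3, 4, 5, 6})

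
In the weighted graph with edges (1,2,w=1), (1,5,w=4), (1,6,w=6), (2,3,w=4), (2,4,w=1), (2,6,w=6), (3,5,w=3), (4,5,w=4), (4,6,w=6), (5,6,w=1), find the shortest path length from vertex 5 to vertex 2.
5 (path: 5 -> 4 -> 2; weights 4 + 1 = 5)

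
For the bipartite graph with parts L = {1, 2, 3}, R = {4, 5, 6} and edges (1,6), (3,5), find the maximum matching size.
2 (matching: (1,6), (3,5); upper bound min(|L|,|R|) = min(3,3) = 3)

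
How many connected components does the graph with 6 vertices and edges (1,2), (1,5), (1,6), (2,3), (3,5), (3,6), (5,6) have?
2 (components: {1, 2, 3, 5, 6}, {4})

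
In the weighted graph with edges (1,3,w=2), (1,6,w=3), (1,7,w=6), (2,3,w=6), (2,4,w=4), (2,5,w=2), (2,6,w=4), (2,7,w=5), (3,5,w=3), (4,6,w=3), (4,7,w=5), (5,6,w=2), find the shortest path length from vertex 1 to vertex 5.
5 (path: 1 -> 6 -> 5; weights 3 + 2 = 5)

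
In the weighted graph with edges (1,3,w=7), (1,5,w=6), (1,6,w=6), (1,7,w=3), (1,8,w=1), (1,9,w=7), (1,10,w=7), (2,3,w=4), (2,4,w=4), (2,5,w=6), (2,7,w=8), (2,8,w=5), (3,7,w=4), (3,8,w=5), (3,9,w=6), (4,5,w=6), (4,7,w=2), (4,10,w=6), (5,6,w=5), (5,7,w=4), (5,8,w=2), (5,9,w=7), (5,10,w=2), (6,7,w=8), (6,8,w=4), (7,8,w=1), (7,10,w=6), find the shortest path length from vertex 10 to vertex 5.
2 (path: 10 -> 5; weights 2 = 2)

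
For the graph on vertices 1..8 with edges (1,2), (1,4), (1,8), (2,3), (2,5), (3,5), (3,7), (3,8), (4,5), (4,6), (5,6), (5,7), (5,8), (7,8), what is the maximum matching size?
4 (matching: (1,2), (3,7), (4,6), (5,8); upper bound floor(n/2) = floor(8/2) = 4)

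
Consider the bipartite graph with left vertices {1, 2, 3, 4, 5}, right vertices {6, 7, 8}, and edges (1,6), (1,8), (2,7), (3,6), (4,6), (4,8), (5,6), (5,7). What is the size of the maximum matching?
3 (matching: (1,8), (2,7), (3,6); upper bound min(|L|,|R|) = min(5,3) = 3)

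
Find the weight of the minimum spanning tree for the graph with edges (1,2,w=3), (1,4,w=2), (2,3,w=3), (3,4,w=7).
8 (MST edges: (1,2,w=3), (1,4,w=2), (2,3,w=3); sum of weights 3 + 2 + 3 = 8)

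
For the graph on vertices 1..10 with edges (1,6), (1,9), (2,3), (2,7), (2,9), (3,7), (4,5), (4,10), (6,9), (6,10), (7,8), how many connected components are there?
1 (components: {1, 2, 3, 4, 5, 6, 7, 8, 9, 10})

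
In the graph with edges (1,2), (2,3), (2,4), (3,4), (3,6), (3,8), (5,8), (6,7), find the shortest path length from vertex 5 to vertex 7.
4 (path: 5 -> 8 -> 3 -> 6 -> 7, 4 edges)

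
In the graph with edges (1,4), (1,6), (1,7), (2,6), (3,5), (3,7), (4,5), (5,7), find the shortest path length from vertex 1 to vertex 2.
2 (path: 1 -> 6 -> 2, 2 edges)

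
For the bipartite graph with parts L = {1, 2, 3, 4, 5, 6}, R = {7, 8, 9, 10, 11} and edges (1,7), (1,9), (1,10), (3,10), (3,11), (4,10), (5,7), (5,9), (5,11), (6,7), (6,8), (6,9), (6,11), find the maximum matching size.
5 (matching: (1,7), (3,11), (4,10), (5,9), (6,8); upper bound min(|L|,|R|) = min(6,5) = 5)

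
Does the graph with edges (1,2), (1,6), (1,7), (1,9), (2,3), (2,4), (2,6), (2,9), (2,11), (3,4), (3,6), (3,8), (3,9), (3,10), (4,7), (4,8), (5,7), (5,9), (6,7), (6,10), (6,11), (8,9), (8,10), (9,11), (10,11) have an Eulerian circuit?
Yes (the graph is connected and all 11 vertices have even degree)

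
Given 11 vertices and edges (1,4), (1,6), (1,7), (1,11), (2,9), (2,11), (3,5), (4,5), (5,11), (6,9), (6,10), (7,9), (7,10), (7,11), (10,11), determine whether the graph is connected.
No, it has 2 components: {1, 2, 3, 4, 5, 6, 7, 9, 10, 11}, {8}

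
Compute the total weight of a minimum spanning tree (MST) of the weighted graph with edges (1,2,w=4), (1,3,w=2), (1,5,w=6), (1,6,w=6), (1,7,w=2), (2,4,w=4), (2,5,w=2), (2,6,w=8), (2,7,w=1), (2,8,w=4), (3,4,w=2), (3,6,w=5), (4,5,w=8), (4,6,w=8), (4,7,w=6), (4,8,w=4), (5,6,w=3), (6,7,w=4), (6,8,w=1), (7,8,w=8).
13 (MST edges: (1,3,w=2), (1,7,w=2), (2,5,w=2), (2,7,w=1), (3,4,w=2), (5,6,w=3), (6,8,w=1); sum of weights 2 + 2 + 2 + 1 + 2 + 3 + 1 = 13)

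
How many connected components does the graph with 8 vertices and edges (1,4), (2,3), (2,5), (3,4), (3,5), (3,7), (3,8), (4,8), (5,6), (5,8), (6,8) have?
1 (components: {1, 2, 3, 4, 5, 6, 7, 8})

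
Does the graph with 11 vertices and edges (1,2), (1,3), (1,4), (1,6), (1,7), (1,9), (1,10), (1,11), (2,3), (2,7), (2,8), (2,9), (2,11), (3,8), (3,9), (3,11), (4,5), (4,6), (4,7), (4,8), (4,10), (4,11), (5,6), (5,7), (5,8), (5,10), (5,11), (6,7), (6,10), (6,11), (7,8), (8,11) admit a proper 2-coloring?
No (odd cycle of length 3: 7 -> 1 -> 6 -> 7)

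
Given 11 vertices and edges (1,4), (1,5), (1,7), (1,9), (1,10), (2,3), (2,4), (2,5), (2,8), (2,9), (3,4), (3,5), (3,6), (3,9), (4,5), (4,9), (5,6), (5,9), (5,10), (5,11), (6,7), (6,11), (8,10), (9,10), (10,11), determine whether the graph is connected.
Yes (BFS from 1 visits [1, 4, 5, 7, 9, 10, 2, 3, 6, 11, 8] — all 11 vertices reached)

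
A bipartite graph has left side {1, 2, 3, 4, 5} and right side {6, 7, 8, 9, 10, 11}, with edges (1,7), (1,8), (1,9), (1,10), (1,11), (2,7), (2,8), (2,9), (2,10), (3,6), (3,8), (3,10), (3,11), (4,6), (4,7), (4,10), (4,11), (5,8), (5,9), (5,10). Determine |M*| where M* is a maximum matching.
5 (matching: (1,11), (2,10), (3,8), (4,7), (5,9); upper bound min(|L|,|R|) = min(5,6) = 5)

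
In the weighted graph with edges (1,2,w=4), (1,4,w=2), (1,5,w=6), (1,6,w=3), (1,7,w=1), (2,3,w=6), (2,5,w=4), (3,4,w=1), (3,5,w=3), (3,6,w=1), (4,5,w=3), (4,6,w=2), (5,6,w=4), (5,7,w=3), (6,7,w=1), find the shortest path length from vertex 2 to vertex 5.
4 (path: 2 -> 5; weights 4 = 4)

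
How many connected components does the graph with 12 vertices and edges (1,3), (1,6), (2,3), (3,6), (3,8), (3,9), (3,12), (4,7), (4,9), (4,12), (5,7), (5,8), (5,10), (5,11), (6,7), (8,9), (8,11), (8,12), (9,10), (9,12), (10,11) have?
1 (components: {1, 2, 3, 4, 5, 6, 7, 8, 9, 10, 11, 12})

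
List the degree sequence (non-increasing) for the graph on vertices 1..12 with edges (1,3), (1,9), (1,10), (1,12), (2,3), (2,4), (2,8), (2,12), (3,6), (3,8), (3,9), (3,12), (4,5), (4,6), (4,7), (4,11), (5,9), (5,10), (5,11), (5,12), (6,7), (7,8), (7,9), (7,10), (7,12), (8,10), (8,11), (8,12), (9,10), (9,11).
[6, 6, 6, 6, 6, 5, 5, 5, 4, 4, 4, 3] (degrees: deg(1)=4, deg(2)=4, deg(3)=6, deg(4)=5, deg(5)=5, deg(6)=3, deg(7)=6, deg(8)=6, deg(9)=6, deg(10)=5, deg(11)=4, deg(12)=6)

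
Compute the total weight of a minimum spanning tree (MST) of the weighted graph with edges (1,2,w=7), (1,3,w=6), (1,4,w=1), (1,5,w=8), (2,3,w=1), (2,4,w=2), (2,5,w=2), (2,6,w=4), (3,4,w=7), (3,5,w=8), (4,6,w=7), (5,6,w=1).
7 (MST edges: (1,4,w=1), (2,3,w=1), (2,4,w=2), (2,5,w=2), (5,6,w=1); sum of weights 1 + 1 + 2 + 2 + 1 = 7)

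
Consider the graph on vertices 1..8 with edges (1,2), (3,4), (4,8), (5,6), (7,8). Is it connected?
No, it has 3 components: {1, 2}, {3, 4, 7, 8}, {5, 6}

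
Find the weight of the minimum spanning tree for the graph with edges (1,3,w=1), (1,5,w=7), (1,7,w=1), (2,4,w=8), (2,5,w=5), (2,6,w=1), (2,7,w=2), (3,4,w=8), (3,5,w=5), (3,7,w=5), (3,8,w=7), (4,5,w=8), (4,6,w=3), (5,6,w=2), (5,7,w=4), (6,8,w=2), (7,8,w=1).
11 (MST edges: (1,3,w=1), (1,7,w=1), (2,6,w=1), (2,7,w=2), (4,6,w=3), (5,6,w=2), (7,8,w=1); sum of weights 1 + 1 + 1 + 2 + 3 + 2 + 1 = 11)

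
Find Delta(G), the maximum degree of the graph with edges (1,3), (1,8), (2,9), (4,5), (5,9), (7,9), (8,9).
4 (attained at vertex 9)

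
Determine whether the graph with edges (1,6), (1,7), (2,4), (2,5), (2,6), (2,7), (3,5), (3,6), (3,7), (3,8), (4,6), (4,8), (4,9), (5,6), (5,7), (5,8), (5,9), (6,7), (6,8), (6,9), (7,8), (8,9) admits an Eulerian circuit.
Yes (the graph is connected and all 9 vertices have even degree)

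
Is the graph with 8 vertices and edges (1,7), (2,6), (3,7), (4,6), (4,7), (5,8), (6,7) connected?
No, it has 2 components: {1, 2, 3, 4, 6, 7}, {5, 8}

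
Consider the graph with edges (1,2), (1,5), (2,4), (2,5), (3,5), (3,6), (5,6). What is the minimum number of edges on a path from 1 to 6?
2 (path: 1 -> 5 -> 6, 2 edges)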